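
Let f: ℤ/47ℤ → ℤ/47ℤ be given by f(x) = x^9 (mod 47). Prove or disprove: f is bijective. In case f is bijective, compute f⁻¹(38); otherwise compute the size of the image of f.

11

Since 47 is prime, the nonzero elements of ℤ/47ℤ form a cyclic group of order 46.
As gcd(9, 46) = 1, raising to the 9th power is a bijection on this group: if u^9 ≡ v^9 then (uv^{−1})^9 = 1, and the only element of order dividing gcd(9, 46) = 1 is 1, so u = v.
With f(0) = 0 this makes f injective on all of ℤ/47ℤ, hence bijective (finite equal-size domain and codomain). In particular f is bijective.
Since f is bijective, we find the preimage of 38. The inverse of x ↦ x^9 on (ℤ/47ℤ)^× is x ↦ x^41, because 9·41 = 369 = 8·46 + 1 ≡ 1 (mod 46) and x^{46} = 1 for x ≠ 0 (Fermat). So f⁻¹(38) = 38^41 mod 47.
Repeated squaring mod 47: 38^1 ≡ 38, 38^2 ≡ 38² = 1444 ≡ 34, 38^4 ≡ 34² = 1156 ≡ 28, 38^8 ≡ 28² = 784 ≡ 32, 38^16 ≡ 32² = 1024 ≡ 37, 38^32 ≡ 37² = 1369 ≡ 6. Since 41 = 32 + 8 + 1, 38^41 ≡ 6·32·38: 6·32 = 192 ≡ 4, then 4·38 = 152 ≡ 11. So 38^41 ≡ 11 (mod 47).
Hence f⁻¹(38) = 11.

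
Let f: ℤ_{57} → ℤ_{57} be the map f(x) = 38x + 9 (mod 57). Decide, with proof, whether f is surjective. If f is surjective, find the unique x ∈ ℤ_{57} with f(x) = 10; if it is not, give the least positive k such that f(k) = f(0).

Recall that f is surjective if every y in the codomain equals f(x) for some x in the domain.
Since gcd(38, 57) = 19, we have 38x ≡ 0 (mod 19) for all x, so f(x) ≡ 9 (mod 19).
But 0 ≢ 9 (mod 19), so 0 ∈ ℤ_{57} has no preimage. So f is not surjective.
Since f is not surjective, we find the least positive k with f(k) = f(0): this means 38k ≡ 0 (mod 57), i.e. 57 ∣ 38k. Since gcd(38, 57) = 19, dividing through by 19 this holds exactly when 3 ∣ 2k, and as gcd(2, 3) = 1, exactly when 3 ∣ k.
The smallest positive such k is 3.

3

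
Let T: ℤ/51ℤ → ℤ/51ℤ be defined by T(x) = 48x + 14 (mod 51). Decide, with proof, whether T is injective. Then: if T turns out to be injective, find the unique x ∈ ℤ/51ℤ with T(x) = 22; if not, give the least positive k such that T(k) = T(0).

We have gcd(48, 51) = 3 > 1. Taking u = 0 and v = 17: T(0) = 14 and T(17) = 48·17 + 14 = 830 ≡ 14 (mod 51).
So T(0) = T(17) while 0 ≠ 17, so T is not injective.
Since T is not injective, we find the least positive k with T(k) = T(0): this means 48k ≡ 0 (mod 51), i.e. 51 ∣ 48k. Since gcd(48, 51) = 3, dividing through by 3 this holds exactly when 17 ∣ 16k, and as gcd(16, 17) = 1, exactly when 17 ∣ k.
The smallest positive such k is 17.

17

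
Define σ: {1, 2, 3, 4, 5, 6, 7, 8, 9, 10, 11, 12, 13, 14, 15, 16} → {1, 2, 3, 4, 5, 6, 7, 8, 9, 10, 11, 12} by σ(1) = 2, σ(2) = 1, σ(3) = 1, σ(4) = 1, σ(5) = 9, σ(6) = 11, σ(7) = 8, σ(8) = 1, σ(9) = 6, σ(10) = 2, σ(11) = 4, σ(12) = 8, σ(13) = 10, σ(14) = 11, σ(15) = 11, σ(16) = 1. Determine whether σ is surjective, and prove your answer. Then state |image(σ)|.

No element maps to 3, so σ is not surjective.
The image of σ is {1, 2, 4, 6, 8, 9, 10, 11}, which has 8 elements.

8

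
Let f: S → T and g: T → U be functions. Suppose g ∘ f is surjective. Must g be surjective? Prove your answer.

surjective

Let c ∈ U. Since g ∘ f is surjective, some a ∈ S has g(f(a)) = c. Then b = f(a) ∈ T satisfies g(b) = c. So g is surjective.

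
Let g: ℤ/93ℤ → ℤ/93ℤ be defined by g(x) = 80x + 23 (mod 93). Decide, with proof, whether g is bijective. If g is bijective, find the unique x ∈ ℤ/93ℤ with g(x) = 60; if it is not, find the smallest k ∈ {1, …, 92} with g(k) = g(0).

83

Suppose g(x_1) = g(x_2) in ℤ/93ℤ. Then 80x_1 + 23 ≡ 80x_2 + 23 (mod 93), thus 80(x_1 − x_2) ≡ 0 (mod 93).
Since gcd(80, 93) = 1, 80 is invertible modulo 93, hence x_1 − x_2 ≡ 0 (mod 93), i.e. x_1 = x_2.
We now compute 80⁻¹ mod 93 explicitly. Euclid's algorithm: 93 = 1·80 + 13, 80 = 6·13 + 2, 13 = 6·2 + 1; back-substituting gives 1 = 50·80 − 43·93, so 80⁻¹ ≡ 50 (mod 93).
Then y ↦ 50(y − 23) is a two-sided inverse to g, so every y ∈ ℤ/93ℤ has a preimage.
So g is bijective.
Since g is bijective, we compute g⁻¹(60): solve 80x + 23 ≡ 60 (mod 93), i.e. 80x ≡ 37 (mod 93).
Multiplying by 80⁻¹ = 50 gives x ≡ 50·37 = 1850 = 19·93 + 83 ≡ 83 (mod 93).
Check: g(83) = 80·83 + 23 = 6663 = 71·93 + 60 ≡ 60 (mod 93).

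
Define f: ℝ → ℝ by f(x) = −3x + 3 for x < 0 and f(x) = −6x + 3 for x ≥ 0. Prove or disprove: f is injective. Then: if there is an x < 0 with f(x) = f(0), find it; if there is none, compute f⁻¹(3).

Both pieces are strictly decreasing (slopes −3 and −6), so each is injective on its own interval.
The left piece maps (−∞, 0) onto (3, ∞); the right piece maps [0, ∞) onto (−∞, 3].
These images are disjoint, so no value is attained by both pieces. Thus f is injective.
Because the two images are disjoint, no x < 0 has f(x) = f(0), so we compute f⁻¹(3): 3 lies in (−∞, 3], so solve −6x + 3 = 3: x = (3 − 3)/(−6) = 0.

0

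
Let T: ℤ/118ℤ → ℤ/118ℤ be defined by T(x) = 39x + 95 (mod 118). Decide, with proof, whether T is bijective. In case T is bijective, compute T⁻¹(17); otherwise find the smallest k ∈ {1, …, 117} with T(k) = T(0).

116

Suppose T(u) = T(v) in ℤ/118ℤ. Then 39u + 95 ≡ 39v + 95 (mod 118), so 39(u − v) ≡ 0 (mod 118).
Since gcd(39, 118) = 1, 39 is invertible modulo 118, so u − v ≡ 0 (mod 118), i.e. u = v.
We now compute 39⁻¹ mod 118 explicitly. Euclid's algorithm: 118 = 3·39 + 1; back-substituting gives 1 = 115·39 − 38·118, so 39⁻¹ ≡ 115 (mod 118).
Then y ↦ 115(y − 95) is a two-sided inverse to T, so every y ∈ ℤ/118ℤ has a preimage.
Therefore T is bijective.
Since T is bijective, we compute T⁻¹(17): solve 39x + 95 ≡ 17 (mod 118), i.e. 39x ≡ 40 (mod 118).
Multiplying by 39⁻¹ = 115 gives x ≡ 115·40 = 4600 = 38·118 + 116 ≡ 116 (mod 118).
Check: T(116) = 39·116 + 95 = 4619 = 39·118 + 17 ≡ 17 (mod 118).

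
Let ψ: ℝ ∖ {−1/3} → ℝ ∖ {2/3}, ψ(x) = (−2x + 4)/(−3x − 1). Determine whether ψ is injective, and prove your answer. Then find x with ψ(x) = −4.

0

Suppose ψ(s) = ψ(t). Cross-multiplying: (−2s + 4)(−3t − 1) = (−2t + 4)(−3s − 1).
Expanding both sides and cancelling the symmetric terms leaves 14·(s − t) = 0. Since 14 ≠ 0, s = t. So ψ is injective.
Solving ψ(x) = −4: cross-multiplying gives −2x + 4 = −4(−3x − 1), which rearranges to −14x = 0, so x = 0.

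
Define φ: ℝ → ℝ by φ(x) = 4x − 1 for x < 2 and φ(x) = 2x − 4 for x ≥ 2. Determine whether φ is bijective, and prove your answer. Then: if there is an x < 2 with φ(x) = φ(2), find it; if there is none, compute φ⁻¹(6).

1/4

Both pieces are strictly increasing (slopes 4 and 2), so each is injective on its own interval.
The left piece maps (−∞, 2) onto (−∞, 7); the right piece maps [2, ∞) onto [0, ∞).
These images overlap. In particular φ(2) = 0 (right piece), and solving 4x − 1 = 0 on the left piece gives x = 1/4 < 2.
So φ(1/4) = φ(2) with 1/4 ≠ 2, and φ is not injective, hence not bijective. This x = 1/4 is the requested value below 2.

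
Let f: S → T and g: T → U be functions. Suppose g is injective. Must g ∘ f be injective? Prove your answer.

not injective

No. Take S = {0, 1}, T = U = {0, 1, 2, 3, 4}, f(0) = f(1) = 0, and g = identity (injective).
Then (g ∘ f)(0) = (g ∘ f)(1) = 0 with 0 ≠ 1, so g ∘ f is not injective.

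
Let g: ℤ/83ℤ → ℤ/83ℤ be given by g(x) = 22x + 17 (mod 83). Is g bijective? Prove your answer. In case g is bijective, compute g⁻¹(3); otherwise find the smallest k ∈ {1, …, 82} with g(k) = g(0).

22

Recall that g is injective when g(x_1) = g(x_2) forces x_1 = x_2.
If g(x_1) = g(x_2), then 22x_1 ≡ 22x_2 (mod 83). Because gcd(22, 83) = 1, we may cancel 22 to get x_1 ≡ x_2 (mod 83).
We now compute 22⁻¹ mod 83 explicitly. Euclid's algorithm: 83 = 3·22 + 17, 22 = 1·17 + 5, 17 = 3·5 + 2, 5 = 2·2 + 1; back-substituting gives 1 = 34·22 − 9·83, so 22⁻¹ ≡ 34 (mod 83).
Then y ↦ 34(y − 17) is a two-sided inverse to g, so every y ∈ ℤ/83ℤ has a preimage.
Thus g is bijective.
Since g is bijective, we compute g⁻¹(3): solve 22x + 17 ≡ 3 (mod 83), i.e. 22x ≡ 69 (mod 83).
Multiplying by 22⁻¹ = 34 gives x ≡ 34·69 = 2346 = 28·83 + 22 ≡ 22 (mod 83).
Check: g(22) = 22·22 + 17 = 501 = 6·83 + 3 ≡ 3 (mod 83).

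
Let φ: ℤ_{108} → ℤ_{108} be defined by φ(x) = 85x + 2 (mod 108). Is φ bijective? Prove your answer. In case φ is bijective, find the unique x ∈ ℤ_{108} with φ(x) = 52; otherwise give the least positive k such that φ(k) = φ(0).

26

If φ(x_1) = φ(x_2), then 85x_1 ≡ 85x_2 (mod 108). Because gcd(85, 108) = 1, we may cancel 85 to get x_1 ≡ x_2 (mod 108).
We now compute 85⁻¹ mod 108 explicitly. Euclid's algorithm: 108 = 1·85 + 23, 85 = 3·23 + 16, 23 = 1·16 + 7, 16 = 2·7 + 2, 7 = 3·2 + 1; back-substituting gives 1 = 61·85 − 48·108, so 85⁻¹ ≡ 61 (mod 108).
Then y ↦ 61(y − 2) is a two-sided inverse to φ, so every y ∈ ℤ_{108} has a preimage.
Thus φ is bijective.
Since φ is bijective, we compute φ⁻¹(52): solve 85x + 2 ≡ 52 (mod 108), i.e. 85x ≡ 50 (mod 108).
Multiplying by 85⁻¹ = 61 gives x ≡ 61·50 = 3050 = 28·108 + 26 ≡ 26 (mod 108).
Check: φ(26) = 85·26 + 2 = 2212 = 20·108 + 52 ≡ 52 (mod 108).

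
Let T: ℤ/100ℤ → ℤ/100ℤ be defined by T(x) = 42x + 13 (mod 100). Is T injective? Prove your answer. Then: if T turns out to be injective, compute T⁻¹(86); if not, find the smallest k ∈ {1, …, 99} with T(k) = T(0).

50

Recall that T is injective if T(s) = T(t) implies s = t.
We have gcd(42, 100) = 2 > 1. Taking s = 0 and t = 50: T(0) = 13 and T(50) = 42·50 + 13 = 2113 ≡ 13 (mod 100).
So T(0) = T(50) while 0 ≠ 50, thus T is not injective.
Since T is not injective, we find the least positive k with T(k) = T(0): this means 42k ≡ 0 (mod 100), i.e. 100 ∣ 42k. Since gcd(42, 100) = 2, dividing through by 2 this holds exactly when 50 ∣ 21k, and as gcd(21, 50) = 1, exactly when 50 ∣ k.
The smallest positive such k is 50.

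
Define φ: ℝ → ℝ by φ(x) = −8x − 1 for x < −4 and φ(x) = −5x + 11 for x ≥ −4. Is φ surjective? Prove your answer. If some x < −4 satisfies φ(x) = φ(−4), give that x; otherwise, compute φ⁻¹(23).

-12/5

Both pieces are strictly decreasing (slopes −8 and −5), so each is injective on its own interval.
The left piece maps (−∞, −4) onto (31, ∞); the right piece maps [−4, ∞) onto (−∞, 31].
These images together cover ℝ, so φ is surjective.
Because the two images are disjoint, no x < −4 has φ(x) = φ(−4), so we compute φ⁻¹(23): 23 lies in (−∞, 31], so solve −5x + 11 = 23: x = (23 − 11)/(−5) = −12/5.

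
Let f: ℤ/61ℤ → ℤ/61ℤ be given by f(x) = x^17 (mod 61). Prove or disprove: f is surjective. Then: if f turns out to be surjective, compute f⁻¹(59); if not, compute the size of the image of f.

10

Since 61 is prime, the nonzero elements of ℤ/61ℤ form a cyclic group of order 60.
As gcd(17, 60) = 1, raising to the 17th power is a bijection on this group: if x_1^17 ≡ x_2^17 then (x_1x_2^{−1})^17 = 1, and the only element of order dividing gcd(17, 60) = 1 is 1, so x_1 = x_2.
With f(0) = 0 this makes f injective on all of ℤ/61ℤ, hence bijective (finite equal-size domain and codomain). In particular f is surjective.
Since f is surjective, we find the preimage of 59. The inverse of x ↦ x^17 on (ℤ/61ℤ)^× is x ↦ x^53, because 17·53 = 901 = 15·60 + 1 ≡ 1 (mod 60) and x^{60} = 1 for x ≠ 0 (Fermat). So f⁻¹(59) = 59^53 mod 61.
Repeated squaring mod 61: 59^1 ≡ 59, 59^2 ≡ 59² = 3481 ≡ 4, 59^4 ≡ 4² = 16, 59^8 ≡ 16² = 256 ≡ 12, 59^16 ≡ 12² = 144 ≡ 22, 59^32 ≡ 22² = 484 ≡ 57. Since 53 = 32 + 16 + 4 + 1, 59^53 ≡ 57·22·16·59: 57·22 = 1254 ≡ 34, then 34·16 = 544 ≡ 56, then 56·59 = 3304 ≡ 10. So 59^53 ≡ 10 (mod 61).
Hence f⁻¹(59) = 10.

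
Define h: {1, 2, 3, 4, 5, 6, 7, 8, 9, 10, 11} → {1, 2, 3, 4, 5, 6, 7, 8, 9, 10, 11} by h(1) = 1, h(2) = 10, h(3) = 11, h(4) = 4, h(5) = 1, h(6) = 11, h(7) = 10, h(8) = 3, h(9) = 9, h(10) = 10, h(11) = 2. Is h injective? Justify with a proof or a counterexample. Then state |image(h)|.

7

h(1) = 1 = h(5) with 1 ≠ 5, so h is not injective.
The image of h is {1, 2, 3, 4, 9, 10, 11}, which has 7 elements.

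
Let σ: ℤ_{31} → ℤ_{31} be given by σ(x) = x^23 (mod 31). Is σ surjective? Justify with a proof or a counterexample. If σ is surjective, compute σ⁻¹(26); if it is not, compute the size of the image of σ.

Since 31 is prime, the nonzero elements of ℤ_{31} form a cyclic group of order 30.
As gcd(23, 30) = 1, raising to the 23rd power is a bijection on this group: if u^23 ≡ v^23 then (uv^{−1})^23 = 1, and the only element of order dividing gcd(23, 30) = 1 is 1, so u = v.
With σ(0) = 0 this makes σ injective on all of ℤ_{31}, hence bijective (finite equal-size domain and codomain). In particular σ is surjective.
Since σ is surjective, we find the preimage of 26. The inverse of x ↦ x^23 on (ℤ_{31})^× is x ↦ x^17, because 23·17 = 391 = 13·30 + 1 ≡ 1 (mod 30) and x^{30} = 1 for x ≠ 0 (Fermat). So σ⁻¹(26) = 26^17 mod 31.
Repeated squaring mod 31: 26^1 ≡ 26, 26^2 ≡ 26² = 676 ≡ 25, 26^4 ≡ 25² = 625 ≡ 5, 26^8 ≡ 5² = 25, 26^16 ≡ 25² = 625 ≡ 5. Since 17 = 16 + 1, 26^17 ≡ 5·26: 5·26 = 130 ≡ 6. So 26^17 ≡ 6 (mod 31).
Hence σ⁻¹(26) = 6.

6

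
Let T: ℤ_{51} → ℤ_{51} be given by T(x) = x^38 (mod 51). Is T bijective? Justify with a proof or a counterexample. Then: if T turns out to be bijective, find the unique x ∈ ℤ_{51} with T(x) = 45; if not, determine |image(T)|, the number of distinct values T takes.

18

T(7): Repeated squaring mod 51: 7^1 ≡ 7, 7^2 ≡ 7² = 49, 7^4 ≡ 49² = 2401 ≡ 4, 7^8 ≡ 4² = 16, 7^16 ≡ 16² = 256 ≡ 1, 7^32 ≡ 1² = 1. Since 38 = 32 + 4 + 2, 7^38 ≡ 1·4·49: 1·4 = 4, then 4·49 = 196 ≡ 43. So 7^38 ≡ 43 (mod 51).
T(10): Repeated squaring mod 51: 10^1 ≡ 10, 10^2 ≡ 10² = 100 ≡ 49, 10^4 ≡ 49² = 2401 ≡ 4, 10^8 ≡ 4² = 16, 10^16 ≡ 16² = 256 ≡ 1, 10^32 ≡ 1² = 1. Since 38 = 32 + 4 + 2, 10^38 ≡ 1·4·49: 1·4 = 4, then 4·49 = 196 ≡ 43. So 10^38 ≡ 43 (mod 51).
So T(7) = T(10) = 43 while 7 ≠ 10, therefore T is not injective, hence not bijective.
Since T is not bijective, we determine |image(T)|. Computing x^38 mod 51 for each x (by repeated squaring, reducing mod 51 at every step), the values T(0), T(1), …, T(50) are: 0, 1, 13, 15, 16, 19, 42, 43, 4, 21, 43, 25, 36, 16, 49, 30, 1, 34, 18, 13, 49, 33, 19, 25, 9, 4, 4, 9, 25, 19, 33, 49, 13, 18, 34, 1, 30, 49, 16, 36, 25, 43, 21, 4, 43, 42, 19, 16, 15, 13, 1.
The distinct values are {0, 1, 4, 9, 13, 15, 16, 18, 19, 21, 25, 30, 33, 34, 36, 42, 43, 49}; there are 18 of them.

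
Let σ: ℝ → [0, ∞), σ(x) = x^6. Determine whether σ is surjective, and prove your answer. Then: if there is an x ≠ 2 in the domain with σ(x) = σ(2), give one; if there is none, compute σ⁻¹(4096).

-2

For any y ∈ [0, ∞), x = y^{1/6} ∈ ℝ satisfies x^6 = y, so σ is surjective.
For the follow-up, such an x exists: taking x = −2 ∈ ℝ gives σ(−2) = 64 = σ(2) with −2 ≠ 2.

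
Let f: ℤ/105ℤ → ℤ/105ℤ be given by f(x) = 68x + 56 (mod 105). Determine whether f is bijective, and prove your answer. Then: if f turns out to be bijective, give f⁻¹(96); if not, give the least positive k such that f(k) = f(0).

50

Suppose f(a) = f(b) in ℤ/105ℤ. Then 68a + 56 ≡ 68b + 56 (mod 105), thus 68(a − b) ≡ 0 (mod 105).
Since gcd(68, 105) = 1, 68 is invertible modulo 105, so a − b ≡ 0 (mod 105), i.e. a = b.
We now compute 68⁻¹ mod 105 explicitly. Euclid's algorithm: 105 = 1·68 + 37, 68 = 1·37 + 31, 37 = 1·31 + 6, 31 = 5·6 + 1; back-substituting gives 1 = 17·68 − 11·105, so 68⁻¹ ≡ 17 (mod 105).
Then y ↦ 17(y − 56) is a two-sided inverse to f, so every y ∈ ℤ/105ℤ has a preimage.
So f is bijective.
Since f is bijective, we find f⁻¹(96): we need 68x ≡ 96 − 56 ≡ 40 (mod 105). Using 68⁻¹ = 17: x ≡ 17·40 = 680 = 6·105 + 50, so x = 50.
Check: f(50) = 68·50 + 56 = 3456 = 32·105 + 96 ≡ 96 (mod 105).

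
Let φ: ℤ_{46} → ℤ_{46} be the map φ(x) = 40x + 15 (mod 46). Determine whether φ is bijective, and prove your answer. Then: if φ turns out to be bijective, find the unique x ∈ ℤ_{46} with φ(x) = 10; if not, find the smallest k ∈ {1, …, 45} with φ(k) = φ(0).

Recall that injectivity means: for all s, t in the domain, φ(s) = φ(t) implies s = t.
We have gcd(40, 46) = 2 > 1. Taking s = 0 and t = 23: φ(0) = 15 and φ(23) = 40·23 + 15 = 935 ≡ 15 (mod 46).
So φ(0) = φ(23) while 0 ≠ 23, thus φ is not injective, hence not bijective.
Since φ is not bijective, we find the least positive k with φ(k) = φ(0): this means 40k ≡ 0 (mod 46), i.e. 46 ∣ 40k. Since gcd(40, 46) = 2, dividing through by 2 this holds exactly when 23 ∣ 20k, and as gcd(20, 23) = 1, exactly when 23 ∣ k.
The smallest positive such k is 23.

23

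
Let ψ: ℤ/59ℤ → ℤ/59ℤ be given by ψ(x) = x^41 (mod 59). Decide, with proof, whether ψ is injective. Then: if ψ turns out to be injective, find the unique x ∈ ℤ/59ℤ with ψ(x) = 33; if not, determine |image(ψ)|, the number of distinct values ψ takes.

30

Since 59 is prime, the nonzero elements of ℤ/59ℤ form a cyclic group of order 58.
As gcd(41, 58) = 1, raising to the 41st power is a bijection on this group: if s^41 ≡ t^41 then (st^{−1})^41 = 1, and the only element of order dividing gcd(41, 58) = 1 is 1, so s = t.
With ψ(0) = 0 this makes ψ injective on all of ℤ/59ℤ, hence bijective (finite equal-size domain and codomain). In particular ψ is injective.
Since ψ is injective, we find the preimage of 33. The inverse of x ↦ x^41 on (ℤ/59ℤ)^× is x ↦ x^17, because 41·17 = 697 = 12·58 + 1 ≡ 1 (mod 58) and x^{58} = 1 for x ≠ 0 (Fermat). So ψ⁻¹(33) = 33^17 mod 59.
Repeated squaring mod 59: 33^1 ≡ 33, 33^2 ≡ 33² = 1089 ≡ 27, 33^4 ≡ 27² = 729 ≡ 21, 33^8 ≡ 21² = 441 ≡ 28, 33^16 ≡ 28² = 784 ≡ 17. Since 17 = 16 + 1, 33^17 ≡ 17·33: 17·33 = 561 ≡ 30. So 33^17 ≡ 30 (mod 59).
Hence ψ⁻¹(33) = 30.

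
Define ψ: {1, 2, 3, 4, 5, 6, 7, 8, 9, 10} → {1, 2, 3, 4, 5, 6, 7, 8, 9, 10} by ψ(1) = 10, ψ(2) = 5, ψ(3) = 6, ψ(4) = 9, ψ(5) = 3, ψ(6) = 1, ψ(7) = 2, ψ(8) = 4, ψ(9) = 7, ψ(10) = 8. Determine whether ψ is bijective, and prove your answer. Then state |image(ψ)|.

The values 10, 5, 6, 9, 3, 1, 2, 4, 7, 8 are a permutation of {1, 2, 3, 4, 5, 6, 7, 8, 9, 10}: each element appears exactly once.
So ψ is injective and surjective, hence bijective.
The image of ψ is {1, 2, 3, 4, 5, 6, 7, 8, 9, 10}, which has 10 elements.

10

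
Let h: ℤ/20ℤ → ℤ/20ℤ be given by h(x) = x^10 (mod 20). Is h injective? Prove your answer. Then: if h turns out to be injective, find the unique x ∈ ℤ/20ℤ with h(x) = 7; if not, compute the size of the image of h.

6

h(4): Repeated squaring mod 20: 4^1 ≡ 4, 4^2 ≡ 4² = 16, 4^4 ≡ 16² = 256 ≡ 16, 4^8 ≡ 16² = 256 ≡ 16. Since 10 = 8 + 2, 4^10 ≡ 16·16: 16·16 = 256 ≡ 16. So 4^10 ≡ 16 (mod 20).
h(6): Repeated squaring mod 20: 6^1 ≡ 6, 6^2 ≡ 6² = 36 ≡ 16, 6^4 ≡ 16² = 256 ≡ 16, 6^8 ≡ 16² = 256 ≡ 16. Since 10 = 8 + 2, 6^10 ≡ 16·16: 16·16 = 256 ≡ 16. So 6^10 ≡ 16 (mod 20).
So h(4) = h(6) = 16 while 4 ≠ 6, hence h is not injective.
Since h is not injective, we determine |image(h)|. Computing x^10 mod 20 for each x (by repeated squaring, reducing mod 20 at every step), the values h(0), h(1), …, h(19) are: 0, 1, 4, 9, 16, 5, 16, 9, 4, 1, 0, 1, 4, 9, 16, 5, 16, 9, 4, 1.
The distinct values are {0, 1, 4, 5, 9, 16}; there are 6 of them.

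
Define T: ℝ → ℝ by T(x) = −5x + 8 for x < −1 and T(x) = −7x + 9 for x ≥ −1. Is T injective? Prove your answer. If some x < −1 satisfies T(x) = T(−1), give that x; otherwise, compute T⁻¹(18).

-8/5

Both pieces are strictly decreasing (slopes −5 and −7), so each is injective on its own interval.
The left piece maps (−∞, −1) onto (13, ∞); the right piece maps [−1, ∞) onto (−∞, 16].
These images overlap. In particular T(−1) = 16 (right piece), and solving −5x + 8 = 16 on the left piece gives x = −8/5 < −1.
So T(−8/5) = T(−1) with −8/5 ≠ −1, and T is not injective. This x = −8/5 is the requested value below −1.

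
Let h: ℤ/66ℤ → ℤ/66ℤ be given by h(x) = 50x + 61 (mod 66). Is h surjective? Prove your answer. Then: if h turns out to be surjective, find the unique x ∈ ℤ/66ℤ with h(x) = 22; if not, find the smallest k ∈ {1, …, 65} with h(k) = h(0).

Since gcd(50, 66) = 2, we have 50x ≡ 0 (mod 2) for all x, so h(x) ≡ 1 (mod 2).
But 0 ≢ 1 (mod 2), so 0 ∈ ℤ/66ℤ has no preimage. Hence h is not surjective.
Since h is not surjective, we find the least positive k with h(k) = h(0): this means 50k ≡ 0 (mod 66), i.e. 66 ∣ 50k. Since gcd(50, 66) = 2, dividing through by 2 this holds exactly when 33 ∣ 25k, and as gcd(25, 33) = 1, exactly when 33 ∣ k.
The smallest positive such k is 33.

33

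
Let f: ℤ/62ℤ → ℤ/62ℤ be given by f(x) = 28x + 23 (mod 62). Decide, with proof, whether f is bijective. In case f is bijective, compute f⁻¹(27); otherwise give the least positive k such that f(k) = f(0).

We have gcd(28, 62) = 2 > 1. Taking s = 0 and t = 31: f(0) = 23 and f(31) = 28·31 + 23 = 891 ≡ 23 (mod 62).
So f(0) = f(31) while 0 ≠ 31, thus f is not injective, hence not bijective.
Since f is not bijective, we find the least positive k with f(k) = f(0): this means 28k ≡ 0 (mod 62), i.e. 62 ∣ 28k. Since gcd(28, 62) = 2, dividing through by 2 this holds exactly when 31 ∣ 14k, and as gcd(14, 31) = 1, exactly when 31 ∣ k.
The smallest positive such k is 31.

31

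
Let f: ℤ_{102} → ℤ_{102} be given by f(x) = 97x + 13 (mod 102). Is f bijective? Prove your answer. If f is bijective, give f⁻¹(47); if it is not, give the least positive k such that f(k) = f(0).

Recall that f is injective if f(s) = f(t) implies s = t.
If f(s) = f(t), then 97s ≡ 97t (mod 102). Because gcd(97, 102) = 1, we may cancel 97 to get s ≡ t (mod 102).
We now compute 97⁻¹ mod 102 explicitly. Euclid's algorithm: 102 = 1·97 + 5, 97 = 19·5 + 2, 5 = 2·2 + 1; back-substituting gives 1 = 61·97 − 58·102, so 97⁻¹ ≡ 61 (mod 102).
For any y ∈ ℤ_{102}, x = 61(y − 13) mod 102 satisfies f(x) = 97·61(y − 13) + 13 ≡ y (since 97·61 ≡ 1 mod 102). So every y has a preimage.
Hence f is bijective.
Since f is bijective, we compute f⁻¹(47): solve 97x + 13 ≡ 47 (mod 102), i.e. 97x ≡ 34 (mod 102).
Multiplying by 97⁻¹ = 61 gives x ≡ 61·34 = 2074 = 20·102 + 34 ≡ 34 (mod 102).
Check: f(34) = 97·34 + 13 = 3311 = 32·102 + 47 ≡ 47 (mod 102).

34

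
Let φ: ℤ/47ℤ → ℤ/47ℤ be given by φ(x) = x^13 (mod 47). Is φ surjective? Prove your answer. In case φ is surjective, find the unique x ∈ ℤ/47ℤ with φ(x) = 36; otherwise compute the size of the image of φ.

3

Since 47 is prime, the nonzero elements of ℤ/47ℤ form a cyclic group of order 46.
As gcd(13, 46) = 1, raising to the 13th power is a bijection on this group: if x_1^13 ≡ x_2^13 then (x_1x_2^{−1})^13 = 1, and the only element of order dividing gcd(13, 46) = 1 is 1, so x_1 = x_2.
With φ(0) = 0 this makes φ injective on all of ℤ/47ℤ, hence bijective (finite equal-size domain and codomain). In particular φ is surjective.
Since φ is surjective, we find the preimage of 36. The inverse of x ↦ x^13 on (ℤ/47ℤ)^× is x ↦ x^39, because 13·39 = 507 = 11·46 + 1 ≡ 1 (mod 46) and x^{46} = 1 for x ≠ 0 (Fermat). So φ⁻¹(36) = 36^39 mod 47.
Repeated squaring mod 47: 36^1 ≡ 36, 36^2 ≡ 36² = 1296 ≡ 27, 36^4 ≡ 27² = 729 ≡ 24, 36^8 ≡ 24² = 576 ≡ 12, 36^16 ≡ 12² = 144 ≡ 3, 36^32 ≡ 3² = 9. Since 39 = 32 + 4 + 2 + 1, 36^39 ≡ 9·24·27·36: 9·24 = 216 ≡ 28, then 28·27 = 756 ≡ 4, then 4·36 = 144 ≡ 3. So 36^39 ≡ 3 (mod 47).
Hence φ⁻¹(36) = 3.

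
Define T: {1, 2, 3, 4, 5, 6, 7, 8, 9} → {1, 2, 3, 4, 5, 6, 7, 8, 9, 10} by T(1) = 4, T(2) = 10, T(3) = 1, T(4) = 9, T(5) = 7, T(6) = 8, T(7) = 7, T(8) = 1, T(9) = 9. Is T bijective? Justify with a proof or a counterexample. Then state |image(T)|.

T(5) = 7 = T(7) with 5 ≠ 7, so T is not injective, hence not bijective.
The image of T is {1, 4, 7, 8, 9, 10}, which has 6 elements.

6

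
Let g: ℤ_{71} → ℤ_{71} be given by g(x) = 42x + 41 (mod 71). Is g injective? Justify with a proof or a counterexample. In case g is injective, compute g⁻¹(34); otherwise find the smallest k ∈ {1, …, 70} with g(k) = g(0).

59

Recall: injectivity means: for all a, b in the domain, g(a) = g(b) implies a = b.
If g(a) = g(b), then 42a ≡ 42b (mod 71). Because gcd(42, 71) = 1, we may cancel 42 to get a ≡ b (mod 71).
Therefore g is injective.
We now compute 42⁻¹ mod 71 explicitly. Euclid's algorithm: 71 = 1·42 + 29, 42 = 1·29 + 13, 29 = 2·13 + 3, 13 = 4·3 + 1; back-substituting gives 1 = 22·42 − 13·71, so 42⁻¹ ≡ 22 (mod 71).
Since g is injective, we compute g⁻¹(34): solve 42x + 41 ≡ 34 (mod 71), i.e. 42x ≡ 64 (mod 71).
Multiplying by 42⁻¹ = 22 gives x ≡ 22·64 = 1408 = 19·71 + 59 ≡ 59 (mod 71).
Check: g(59) = 42·59 + 41 = 2519 = 35·71 + 34 ≡ 34 (mod 71).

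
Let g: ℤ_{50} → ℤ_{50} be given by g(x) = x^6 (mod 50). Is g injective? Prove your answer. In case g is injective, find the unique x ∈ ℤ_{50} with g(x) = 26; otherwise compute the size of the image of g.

22

g(0) = 0^6 = 0.
g(10): Repeated squaring mod 50: 10^1 ≡ 10, 10^2 ≡ 10² = 100 ≡ 0, 10^4 ≡ 0² = 0. Since 6 = 4 + 2, 10^6 ≡ 0·0: 0·0 = 0. So 10^6 ≡ 0 (mod 50).
So g(0) = g(10) = 0 while 0 ≠ 10, therefore g is not injective.
Since g is not injective, we determine |image(g)|. Computing x^6 mod 50 for each x (by repeated squaring, reducing mod 50 at every step), the values g(0), g(1), …, g(49) are: 0, 1, 14, 29, 46, 25, 6, 49, 44, 41, 0, 11, 34, 9, 36, 25, 16, 19, 24, 31, 0, 21, 4, 39, 26, 25, 26, 39, 4, 21, 0, 31, 24, 19, 16, 25, 36, 9, 34, 11, 0, 41, 44, 49, 6, 25, 46, 29, 14, 1.
The distinct values are {0, 1, 4, 6, 9, 11, 14, 16, 19, 21, 24, 25, 26, 29, 31, 34, 36, 39, 41, 44, 46, 49}; there are 22 of them.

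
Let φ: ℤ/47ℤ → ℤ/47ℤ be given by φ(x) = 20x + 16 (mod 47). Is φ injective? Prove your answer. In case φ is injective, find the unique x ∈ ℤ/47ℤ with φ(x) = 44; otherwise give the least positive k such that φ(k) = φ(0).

If φ(x_1) = φ(x_2), then 20x_1 ≡ 20x_2 (mod 47). Because gcd(20, 47) = 1, we may cancel 20 to get x_1 ≡ x_2 (mod 47).
Thus φ is injective.
We now compute 20⁻¹ mod 47 explicitly. Euclid's algorithm: 47 = 2·20 + 7, 20 = 2·7 + 6, 7 = 1·6 + 1; back-substituting gives 1 = 40·20 − 17·47, so 20⁻¹ ≡ 40 (mod 47).
Since φ is injective, we compute φ⁻¹(44): solve 20x + 16 ≡ 44 (mod 47), i.e. 20x ≡ 28 (mod 47).
Multiplying by 20⁻¹ = 40 gives x ≡ 40·28 = 1120 = 23·47 + 39 ≡ 39 (mod 47).
Check: φ(39) = 20·39 + 16 = 796 = 16·47 + 44 ≡ 44 (mod 47).

39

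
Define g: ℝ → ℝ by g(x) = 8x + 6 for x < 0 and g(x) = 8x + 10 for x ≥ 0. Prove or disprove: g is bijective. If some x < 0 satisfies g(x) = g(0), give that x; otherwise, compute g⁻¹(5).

Both pieces are strictly increasing (slopes 8 and 8), so each is injective on its own interval.
The left piece maps (−∞, 0) onto (−∞, 6); the right piece maps [0, ∞) onto [10, ∞).
The images leave a gap (6 has no preimage), so g is not surjective, hence not bijective.
Because the two images are disjoint, no x < 0 has g(x) = g(0), so we compute g⁻¹(5): 5 lies in (−∞, 6), so solve 8x + 6 = 5: x = (5 − 6)/8 = −1/8.

-1/8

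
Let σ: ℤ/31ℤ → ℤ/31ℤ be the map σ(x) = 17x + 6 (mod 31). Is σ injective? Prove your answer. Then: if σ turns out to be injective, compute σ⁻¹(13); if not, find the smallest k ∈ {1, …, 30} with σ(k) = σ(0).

By definition, σ is injective if σ(s) = σ(t) implies s = t.
Suppose σ(s) = σ(t) in ℤ/31ℤ. Then 17s + 6 ≡ 17t + 6 (mod 31), thus 17(s − t) ≡ 0 (mod 31).
Since gcd(17, 31) = 1, 17 is invertible modulo 31, thus s − t ≡ 0 (mod 31), i.e. s = t.
So σ is injective.
We now compute 17⁻¹ mod 31 explicitly. Euclid's algorithm: 31 = 1·17 + 14, 17 = 1·14 + 3, 14 = 4·3 + 2, 3 = 1·2 + 1; back-substituting gives 1 = 11·17 − 6·31, so 17⁻¹ ≡ 11 (mod 31).
Since σ is injective, we compute σ⁻¹(13): solve 17x + 6 ≡ 13 (mod 31), i.e. 17x ≡ 7 (mod 31).
Multiplying by 17⁻¹ = 11 gives x ≡ 11·7 = 77 = 2·31 + 15 ≡ 15 (mod 31).
Check: σ(15) = 17·15 + 6 = 261 = 8·31 + 13 ≡ 13 (mod 31).

15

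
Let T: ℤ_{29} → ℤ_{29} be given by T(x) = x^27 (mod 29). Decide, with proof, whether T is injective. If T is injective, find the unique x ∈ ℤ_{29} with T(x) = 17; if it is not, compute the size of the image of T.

12

Since 29 is prime, the nonzero elements of ℤ_{29} form a cyclic group of order 28.
As gcd(27, 28) = 1, raising to the 27th power is a bijection on this group: if a^27 ≡ b^27 then (ab^{−1})^27 = 1, and the only element of order dividing gcd(27, 28) = 1 is 1, so a = b.
With T(0) = 0 this makes T injective on all of ℤ_{29}, hence bijective (finite equal-size domain and codomain). In particular T is injective.
Since T is injective, we find the preimage of 17. The inverse of x ↦ x^27 on (ℤ_{29})^× is x ↦ x^27, because 27·27 = 729 = 26·28 + 1 ≡ 1 (mod 28) and x^{28} = 1 for x ≠ 0 (Fermat). So T⁻¹(17) = 17^27 mod 29.
Repeated squaring mod 29: 17^1 ≡ 17, 17^2 ≡ 17² = 289 ≡ 28, 17^4 ≡ 28² = 784 ≡ 1, 17^8 ≡ 1² = 1, 17^16 ≡ 1² = 1. Since 27 = 16 + 8 + 2 + 1, 17^27 ≡ 1·1·28·17: 1·1 = 1, then 1·28 = 28, then 28·17 = 476 ≡ 12. So 17^27 ≡ 12 (mod 29).
Hence T⁻¹(17) = 12.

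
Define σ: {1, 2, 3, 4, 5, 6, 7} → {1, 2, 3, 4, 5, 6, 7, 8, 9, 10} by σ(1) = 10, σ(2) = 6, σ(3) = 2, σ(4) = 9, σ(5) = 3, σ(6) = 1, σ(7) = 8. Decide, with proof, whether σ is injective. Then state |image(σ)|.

The values σ(1), …, σ(7) are 10, 6, 2, 9, 3, 1, 8 — all distinct.
So σ(a) = σ(b) only when a = b, and σ is injective.
The image of σ is {1, 2, 3, 6, 8, 9, 10}, which has 7 elements.

7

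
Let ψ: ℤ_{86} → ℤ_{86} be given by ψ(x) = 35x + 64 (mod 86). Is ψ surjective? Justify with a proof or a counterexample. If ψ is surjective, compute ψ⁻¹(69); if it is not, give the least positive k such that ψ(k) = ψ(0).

Since gcd(35, 86) = 1, 35 is invertible modulo 86. Euclid's algorithm: 86 = 2·35 + 16, 35 = 2·16 + 3, 16 = 5·3 + 1; back-substituting gives 1 = 59·35 − 24·86, so 35⁻¹ ≡ 59 (mod 86).
For any y ∈ ℤ_{86}, x = 59(y − 64) mod 86 satisfies ψ(x) = 35·59(y − 64) + 64 ≡ y (since 35·59 ≡ 1 mod 86). So every y has a preimage.
Therefore ψ is surjective.
Since ψ is surjective, we compute ψ⁻¹(69): solve 35x + 64 ≡ 69 (mod 86), i.e. 35x ≡ 5 (mod 86).
Multiplying by 35⁻¹ = 59 gives x ≡ 59·5 = 295 = 3·86 + 37 ≡ 37 (mod 86).
Check: ψ(37) = 35·37 + 64 = 1359 = 15·86 + 69 ≡ 69 (mod 86).

37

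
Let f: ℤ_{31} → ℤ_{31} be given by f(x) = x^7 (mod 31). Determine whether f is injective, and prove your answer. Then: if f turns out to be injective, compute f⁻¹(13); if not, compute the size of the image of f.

11

Since 31 is prime, the nonzero elements of ℤ_{31} form a cyclic group of order 30.
As gcd(7, 30) = 1, raising to the 7th power is a bijection on this group: if a^7 ≡ b^7 then (ab^{−1})^7 = 1, and the only element of order dividing gcd(7, 30) = 1 is 1, so a = b.
With f(0) = 0 this makes f injective on all of ℤ_{31}, hence bijective (finite equal-size domain and codomain). In particular f is injective.
Since f is injective, we find the preimage of 13. The inverse of x ↦ x^7 on (ℤ_{31})^× is x ↦ x^13, because 7·13 = 91 = 3·30 + 1 ≡ 1 (mod 30) and x^{30} = 1 for x ≠ 0 (Fermat). So f⁻¹(13) = 13^13 mod 31.
Repeated squaring mod 31: 13^1 ≡ 13, 13^2 ≡ 13² = 169 ≡ 14, 13^4 ≡ 14² = 196 ≡ 10, 13^8 ≡ 10² = 100 ≡ 7. Since 13 = 8 + 4 + 1, 13^13 ≡ 7·10·13: 7·10 = 70 ≡ 8, then 8·13 = 104 ≡ 11. So 13^13 ≡ 11 (mod 31).
Hence f⁻¹(13) = 11.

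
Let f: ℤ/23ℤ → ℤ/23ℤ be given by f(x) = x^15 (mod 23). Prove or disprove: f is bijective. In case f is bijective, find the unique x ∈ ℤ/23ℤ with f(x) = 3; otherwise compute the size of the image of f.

Since 23 is prime, the nonzero elements of ℤ/23ℤ form a cyclic group of order 22.
As gcd(15, 22) = 1, raising to the 15th power is a bijection on this group: if x_1^15 ≡ x_2^15 then (x_1x_2^{−1})^15 = 1, and the only element of order dividing gcd(15, 22) = 1 is 1, so x_1 = x_2.
With f(0) = 0 this makes f injective on all of ℤ/23ℤ, hence bijective (finite equal-size domain and codomain). In particular f is bijective.
Since f is bijective, we find the preimage of 3. The inverse of x ↦ x^15 on (ℤ/23ℤ)^× is x ↦ x^3, because 15·3 = 45 = 2·22 + 1 ≡ 1 (mod 22) and x^{22} = 1 for x ≠ 0 (Fermat). So f⁻¹(3) = 3^3 mod 23.
Repeated squaring mod 23: 3^1 ≡ 3, 3^2 ≡ 3² = 9. Since 3 = 2 + 1, 3^3 ≡ 9·3: 9·3 = 27 ≡ 4. So 3^3 ≡ 4 (mod 23).
Hence f⁻¹(3) = 4.

4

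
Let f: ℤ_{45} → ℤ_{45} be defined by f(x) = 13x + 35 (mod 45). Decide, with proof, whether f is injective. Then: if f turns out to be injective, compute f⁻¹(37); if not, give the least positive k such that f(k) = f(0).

14

If f(x_1) = f(x_2), then 13x_1 ≡ 13x_2 (mod 45). Because gcd(13, 45) = 1, we may cancel 13 to get x_1 ≡ x_2 (mod 45).
So f is injective.
We now compute 13⁻¹ mod 45 explicitly. Euclid's algorithm: 45 = 3·13 + 6, 13 = 2·6 + 1; back-substituting gives 1 = 7·13 − 2·45, so 13⁻¹ ≡ 7 (mod 45).
Since f is injective, we compute f⁻¹(37): solve 13x + 35 ≡ 37 (mod 45), i.e. 13x ≡ 2 (mod 45).
Multiplying by 13⁻¹ = 7 gives x ≡ 7·2 = 14 ≡ 14 (mod 45).
Check: f(14) = 13·14 + 35 = 217 = 4·45 + 37 ≡ 37 (mod 45).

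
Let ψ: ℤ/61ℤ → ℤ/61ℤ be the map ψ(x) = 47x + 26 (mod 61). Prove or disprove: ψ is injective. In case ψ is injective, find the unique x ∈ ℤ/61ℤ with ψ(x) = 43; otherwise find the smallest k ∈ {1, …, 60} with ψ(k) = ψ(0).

If ψ(x_1) = ψ(x_2), then 47x_1 ≡ 47x_2 (mod 61). Because gcd(47, 61) = 1, we may cancel 47 to get x_1 ≡ x_2 (mod 61).
Hence ψ is injective.
We now compute 47⁻¹ mod 61 explicitly. Euclid's algorithm: 61 = 1·47 + 14, 47 = 3·14 + 5, 14 = 2·5 + 4, 5 = 1·4 + 1; back-substituting gives 1 = 13·47 − 10·61, so 47⁻¹ ≡ 13 (mod 61).
Since ψ is injective, we compute ψ⁻¹(43): solve 47x + 26 ≡ 43 (mod 61), i.e. 47x ≡ 17 (mod 61).
Multiplying by 47⁻¹ = 13 gives x ≡ 13·17 = 221 = 3·61 + 38 ≡ 38 (mod 61).
Check: ψ(38) = 47·38 + 26 = 1812 = 29·61 + 43 ≡ 43 (mod 61).

38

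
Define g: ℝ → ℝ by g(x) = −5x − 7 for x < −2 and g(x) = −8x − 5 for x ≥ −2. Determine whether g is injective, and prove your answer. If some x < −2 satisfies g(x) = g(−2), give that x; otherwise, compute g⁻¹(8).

-18/5

Both pieces are strictly decreasing (slopes −5 and −8), so each is injective on its own interval.
The left piece maps (−∞, −2) onto (3, ∞); the right piece maps [−2, ∞) onto (−∞, 11].
These images overlap. In particular g(−2) = 11 (right piece), and solving −5x − 7 = 11 on the left piece gives x = −18/5 < −2.
So g(−18/5) = g(−2) with −18/5 ≠ −2, and g is not injective. This x = −18/5 is the requested value below −2.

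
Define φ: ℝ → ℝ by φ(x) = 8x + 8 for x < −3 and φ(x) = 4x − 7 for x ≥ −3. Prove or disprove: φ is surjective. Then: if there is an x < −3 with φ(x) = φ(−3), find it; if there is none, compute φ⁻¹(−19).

Both pieces are strictly increasing (slopes 8 and 4), so each is injective on its own interval.
The left piece maps (−∞, −3) onto (−∞, −16); the right piece maps [−3, ∞) onto [−19, ∞).
The union (−∞, −16) ∪ [−19, ∞) covers ℝ, so φ is surjective.
For the follow-up: the images overlap, so an x < −3 with φ(x) = φ(−3) exists. φ(−3) = −19; solving 8x + 8 = −19 for x < −3 gives x = (−19 − 8)/8 = −27/8.

-27/8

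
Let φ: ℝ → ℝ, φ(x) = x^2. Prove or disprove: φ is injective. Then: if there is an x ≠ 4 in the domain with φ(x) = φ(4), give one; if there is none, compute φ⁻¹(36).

-4

φ(4) = 16 = (−4)^2 = φ(−4) (since 2 is even), with 4 ≠ −4. So φ is not injective.
For the follow-up, such an x exists: taking x = −4 ∈ ℝ gives φ(−4) = 16 = φ(4) with −4 ≠ 4.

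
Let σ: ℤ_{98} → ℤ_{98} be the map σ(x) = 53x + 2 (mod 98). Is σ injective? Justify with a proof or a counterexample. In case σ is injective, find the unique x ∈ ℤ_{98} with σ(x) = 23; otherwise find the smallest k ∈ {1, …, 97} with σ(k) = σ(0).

Recall: σ is injective when σ(a) = σ(b) forces a = b.
Suppose σ(a) = σ(b) in ℤ_{98}. Then 53a + 2 ≡ 53b + 2 (mod 98), thus 53(a − b) ≡ 0 (mod 98).
Since gcd(53, 98) = 1, 53 is invertible modulo 98, hence a − b ≡ 0 (mod 98), i.e. a = b.
Therefore σ is injective.
We now compute 53⁻¹ mod 98 explicitly. Euclid's algorithm: 98 = 1·53 + 45, 53 = 1·45 + 8, 45 = 5·8 + 5, 8 = 1·5 + 3, 5 = 1·3 + 2, 3 = 1·2 + 1; back-substituting gives 1 = 37·53 − 20·98, so 53⁻¹ ≡ 37 (mod 98).
Since σ is injective, we compute σ⁻¹(23): solve 53x + 2 ≡ 23 (mod 98), i.e. 53x ≡ 21 (mod 98).
Multiplying by 53⁻¹ = 37 gives x ≡ 37·21 = 777 = 7·98 + 91 ≡ 91 (mod 98).
Check: σ(91) = 53·91 + 2 = 4825 = 49·98 + 23 ≡ 23 (mod 98).

91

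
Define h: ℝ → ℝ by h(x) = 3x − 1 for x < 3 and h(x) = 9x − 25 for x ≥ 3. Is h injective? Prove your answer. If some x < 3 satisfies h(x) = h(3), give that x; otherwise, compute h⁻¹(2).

Both pieces are strictly increasing (slopes 3 and 9), so each is injective on its own interval.
The left piece maps (−∞, 3) onto (−∞, 8); the right piece maps [3, ∞) onto [2, ∞).
These images overlap. In particular h(3) = 2 (right piece), and solving 3x − 1 = 2 on the left piece gives x = 1 < 3.
So h(1) = h(3) with 1 ≠ 3, and h is not injective. This x = 1 is the requested value below 3.

1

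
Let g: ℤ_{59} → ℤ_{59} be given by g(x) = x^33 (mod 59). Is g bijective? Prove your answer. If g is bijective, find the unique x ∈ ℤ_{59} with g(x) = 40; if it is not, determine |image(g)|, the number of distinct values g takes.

24

Since 59 is prime, the nonzero elements of ℤ_{59} form a cyclic group of order 58.
As gcd(33, 58) = 1, raising to the 33rd power is a bijection on this group: if s^33 ≡ t^33 then (st^{−1})^33 = 1, and the only element of order dividing gcd(33, 58) = 1 is 1, so s = t.
With g(0) = 0 this makes g injective on all of ℤ_{59}, hence bijective (finite equal-size domain and codomain). In particular g is bijective.
Since g is bijective, we find the preimage of 40. The inverse of x ↦ x^33 on (ℤ_{59})^× is x ↦ x^51, because 33·51 = 1683 = 29·58 + 1 ≡ 1 (mod 58) and x^{58} = 1 for x ≠ 0 (Fermat). So g⁻¹(40) = 40^51 mod 59.
Repeated squaring mod 59: 40^1 ≡ 40, 40^2 ≡ 40² = 1600 ≡ 7, 40^4 ≡ 7² = 49, 40^8 ≡ 49² = 2401 ≡ 41, 40^16 ≡ 41² = 1681 ≡ 29, 40^32 ≡ 29² = 841 ≡ 15. Since 51 = 32 + 16 + 2 + 1, 40^51 ≡ 15·29·7·40: 15·29 = 435 ≡ 22, then 22·7 = 154 ≡ 36, then 36·40 = 1440 ≡ 24. So 40^51 ≡ 24 (mod 59).
Hence g⁻¹(40) = 24.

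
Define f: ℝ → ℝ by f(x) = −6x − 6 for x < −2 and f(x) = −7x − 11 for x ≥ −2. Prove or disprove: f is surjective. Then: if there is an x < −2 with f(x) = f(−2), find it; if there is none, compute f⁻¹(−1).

Both pieces are strictly decreasing (slopes −6 and −7), so each is injective on its own interval.
The left piece maps (−∞, −2) onto (6, ∞); the right piece maps [−2, ∞) onto (−∞, 3].
The union (6, ∞) ∪ (−∞, 3] omits the interval between 6 and 3; in particular 6 has no preimage. So f is not surjective.
Because the two images are disjoint, no x < −2 has f(x) = f(−2), so we compute f⁻¹(−1): −1 lies in (−∞, 3], so solve −7x − 11 = −1: x = (−1 + 11)/(−7) = −10/7.

-10/7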